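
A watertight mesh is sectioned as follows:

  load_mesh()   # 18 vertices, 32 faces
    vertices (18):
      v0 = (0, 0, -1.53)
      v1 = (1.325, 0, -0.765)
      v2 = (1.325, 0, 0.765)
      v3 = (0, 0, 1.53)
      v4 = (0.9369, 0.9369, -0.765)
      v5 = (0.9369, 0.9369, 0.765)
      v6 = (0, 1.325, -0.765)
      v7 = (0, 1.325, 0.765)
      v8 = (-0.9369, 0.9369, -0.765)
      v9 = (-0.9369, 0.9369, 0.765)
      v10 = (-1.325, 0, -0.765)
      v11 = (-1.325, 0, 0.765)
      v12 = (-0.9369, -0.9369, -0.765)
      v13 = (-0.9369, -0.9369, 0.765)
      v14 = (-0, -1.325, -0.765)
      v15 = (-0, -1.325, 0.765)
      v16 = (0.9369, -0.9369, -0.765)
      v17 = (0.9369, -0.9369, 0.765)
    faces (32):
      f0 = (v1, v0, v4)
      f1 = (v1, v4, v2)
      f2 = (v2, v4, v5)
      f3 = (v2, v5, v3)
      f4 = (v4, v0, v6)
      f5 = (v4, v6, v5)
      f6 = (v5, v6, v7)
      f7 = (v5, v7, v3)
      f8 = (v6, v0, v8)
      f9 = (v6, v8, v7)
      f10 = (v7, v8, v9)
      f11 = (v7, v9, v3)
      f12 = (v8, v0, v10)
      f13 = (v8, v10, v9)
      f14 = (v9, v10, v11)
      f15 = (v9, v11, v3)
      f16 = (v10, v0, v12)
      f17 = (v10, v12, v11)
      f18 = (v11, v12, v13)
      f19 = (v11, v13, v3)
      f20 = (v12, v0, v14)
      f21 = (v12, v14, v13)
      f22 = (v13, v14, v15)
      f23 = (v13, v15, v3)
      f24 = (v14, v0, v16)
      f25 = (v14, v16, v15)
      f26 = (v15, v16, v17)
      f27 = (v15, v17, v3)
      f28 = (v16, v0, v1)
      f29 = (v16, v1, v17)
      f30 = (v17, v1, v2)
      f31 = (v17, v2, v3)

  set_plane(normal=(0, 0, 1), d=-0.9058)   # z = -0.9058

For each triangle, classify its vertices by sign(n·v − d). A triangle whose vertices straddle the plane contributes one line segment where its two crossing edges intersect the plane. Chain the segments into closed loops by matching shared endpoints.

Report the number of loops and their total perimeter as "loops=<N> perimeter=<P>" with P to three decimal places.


loops=1 perimeter=6.620

Straddling triangles (8 of 32):
  (v1,v0,v4) [+-+] → (1.08113, 0, -0.9058)–(0.764461, 0.764461, -0.9058)  len=0.8275
  (v4,v0,v6) [+-+] → (0.764461, 0.764461, -0.9058)–(0, 1.08113, -0.9058)  len=0.8275
  (v6,v0,v8) [+-+] → (0, 1.08113, -0.9058)–(-0.764461, 0.764461, -0.9058)  len=0.8275
  (v8,v0,v10) [+-+] → (-0.764461, 0.764461, -0.9058)–(-1.08113, 0, -0.9058)  len=0.8275
  (v10,v0,v12) [+-+] → (-1.08113, 0, -0.9058)–(-0.764461, -0.764461, -0.9058)  len=0.8275
  (v12,v0,v14) [+-+] → (-0.764461, -0.764461, -0.9058)–(0, -1.08113, -0.9058)  len=0.8275
  (v14,v0,v16) [+-+] → (0, -1.08113, -0.9058)–(0.764461, -0.764461, -0.9058)  len=0.8275
  (v16,v0,v1) [+-+] → (0.764461, -0.764461, -0.9058)–(1.08113, 0, -0.9058)  len=0.8275

Chained into 1 loop(s):
  loop 1: 8 segments, perimeter = 6.6196
Total perimeter = 6.620


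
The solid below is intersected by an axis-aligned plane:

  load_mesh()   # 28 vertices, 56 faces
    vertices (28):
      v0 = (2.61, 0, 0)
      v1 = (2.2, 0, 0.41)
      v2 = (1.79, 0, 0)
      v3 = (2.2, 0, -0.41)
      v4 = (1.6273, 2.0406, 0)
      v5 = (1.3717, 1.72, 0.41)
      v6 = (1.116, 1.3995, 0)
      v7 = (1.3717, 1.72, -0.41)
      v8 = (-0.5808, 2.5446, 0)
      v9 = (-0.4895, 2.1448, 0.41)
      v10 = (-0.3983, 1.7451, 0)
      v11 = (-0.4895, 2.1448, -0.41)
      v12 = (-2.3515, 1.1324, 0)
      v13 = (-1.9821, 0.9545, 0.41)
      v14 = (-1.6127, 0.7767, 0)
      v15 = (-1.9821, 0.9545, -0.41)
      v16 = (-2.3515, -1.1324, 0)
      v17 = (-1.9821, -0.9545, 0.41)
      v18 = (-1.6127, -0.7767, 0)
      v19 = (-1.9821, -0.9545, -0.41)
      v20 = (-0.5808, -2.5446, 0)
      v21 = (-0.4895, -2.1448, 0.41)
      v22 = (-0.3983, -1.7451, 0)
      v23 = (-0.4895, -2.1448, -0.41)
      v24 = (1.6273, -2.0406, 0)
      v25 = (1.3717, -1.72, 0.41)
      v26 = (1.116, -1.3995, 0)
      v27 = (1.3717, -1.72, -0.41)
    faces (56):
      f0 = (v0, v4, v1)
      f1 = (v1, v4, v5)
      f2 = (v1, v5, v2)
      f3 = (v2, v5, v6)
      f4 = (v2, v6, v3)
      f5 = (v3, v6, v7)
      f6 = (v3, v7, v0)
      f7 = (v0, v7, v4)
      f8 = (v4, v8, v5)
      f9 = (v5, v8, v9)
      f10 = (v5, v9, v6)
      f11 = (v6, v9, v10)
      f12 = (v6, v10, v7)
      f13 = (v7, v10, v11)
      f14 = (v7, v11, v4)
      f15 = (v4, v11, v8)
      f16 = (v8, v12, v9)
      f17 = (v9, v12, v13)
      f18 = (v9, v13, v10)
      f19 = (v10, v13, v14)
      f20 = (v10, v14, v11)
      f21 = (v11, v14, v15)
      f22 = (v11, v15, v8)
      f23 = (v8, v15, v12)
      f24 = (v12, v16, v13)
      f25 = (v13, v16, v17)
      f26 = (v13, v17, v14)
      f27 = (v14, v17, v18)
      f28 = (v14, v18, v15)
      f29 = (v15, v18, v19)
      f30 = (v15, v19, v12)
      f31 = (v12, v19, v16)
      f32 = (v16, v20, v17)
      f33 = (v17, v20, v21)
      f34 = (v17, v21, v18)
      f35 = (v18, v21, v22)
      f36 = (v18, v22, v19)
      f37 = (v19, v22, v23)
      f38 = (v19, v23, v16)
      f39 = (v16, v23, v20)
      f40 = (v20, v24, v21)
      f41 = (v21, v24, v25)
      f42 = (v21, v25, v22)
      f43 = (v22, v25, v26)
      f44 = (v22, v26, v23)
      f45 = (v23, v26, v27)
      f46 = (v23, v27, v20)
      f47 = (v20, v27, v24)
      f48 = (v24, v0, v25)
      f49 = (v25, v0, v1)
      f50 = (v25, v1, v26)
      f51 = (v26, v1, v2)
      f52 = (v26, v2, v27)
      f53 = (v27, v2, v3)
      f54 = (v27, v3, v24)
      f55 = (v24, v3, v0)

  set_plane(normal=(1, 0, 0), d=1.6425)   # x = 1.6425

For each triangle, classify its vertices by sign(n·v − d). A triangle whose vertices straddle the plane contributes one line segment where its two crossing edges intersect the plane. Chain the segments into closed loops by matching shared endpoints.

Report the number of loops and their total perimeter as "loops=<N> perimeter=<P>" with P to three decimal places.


loops=2 perimeter=7.560

Straddling triangles (16 of 56):
  (v0,v4,v1) [+-+] → (1.6425, 2.00904, 0)–(1.6425, 1.98644, 0.0108818)  len=0.0251
  (v1,v4,v5) [+--] → (1.6425, 1.98644, 0.0108818)–(1.6425, 1.15767, 0.41)  len=0.9199
  (v1,v5,v2) [+-+] → (1.6425, 1.15767, 0.41)–(1.6425, 0.606503, 0.144573)  len=0.6118
  (v2,v5,v6) [+--] → (1.6425, 0.606503, 0.144573)–(1.6425, 0.30627, 0)  len=0.3332
  (v2,v6,v3) [+-+] → (1.6425, 0.30627, 0)–(1.6425, 0.719761, -0.199137)  len=0.4589
  (v3,v6,v7) [+--] → (1.6425, 0.719761, -0.199137)–(1.6425, 1.15767, -0.41)  len=0.4860
  (v3,v7,v0) [+-+] → (1.6425, 1.15767, -0.41)–(1.6425, 1.34386, -0.320338)  len=0.2067
  (v0,v7,v4) [+--] → (1.6425, 1.34386, -0.320338)–(1.6425, 2.00904, 0)  len=0.7383
  (v24,v0,v25) [-+-] → (1.6425, -2.00904, 0)–(1.6425, -1.34386, 0.320338)  len=0.7383
  (v25,v0,v1) [-++] → (1.6425, -1.34386, 0.320338)–(1.6425, -1.15767, 0.41)  len=0.2067
  (v25,v1,v26) [-+-] → (1.6425, -1.15767, 0.41)–(1.6425, -0.719761, 0.199137)  len=0.4860
  (v26,v1,v2) [-++] → (1.6425, -0.719761, 0.199137)–(1.6425, -0.30627, 0)  len=0.4589
  (v26,v2,v27) [-+-] → (1.6425, -0.30627, 0)–(1.6425, -0.606503, -0.144573)  len=0.3332
  (v27,v2,v3) [-++] → (1.6425, -0.606503, -0.144573)–(1.6425, -1.15767, -0.41)  len=0.6118
  (v27,v3,v24) [-+-] → (1.6425, -1.15767, -0.41)–(1.6425, -1.98644, -0.0108818)  len=0.9199
  (v24,v3,v0) [-++] → (1.6425, -1.98644, -0.0108818)–(1.6425, -2.00904, 0)  len=0.0251

Chained into 2 loop(s):
  loop 1: 8 segments, perimeter = 3.7798
  loop 2: 8 segments, perimeter = 3.7798
Total perimeter = 7.560


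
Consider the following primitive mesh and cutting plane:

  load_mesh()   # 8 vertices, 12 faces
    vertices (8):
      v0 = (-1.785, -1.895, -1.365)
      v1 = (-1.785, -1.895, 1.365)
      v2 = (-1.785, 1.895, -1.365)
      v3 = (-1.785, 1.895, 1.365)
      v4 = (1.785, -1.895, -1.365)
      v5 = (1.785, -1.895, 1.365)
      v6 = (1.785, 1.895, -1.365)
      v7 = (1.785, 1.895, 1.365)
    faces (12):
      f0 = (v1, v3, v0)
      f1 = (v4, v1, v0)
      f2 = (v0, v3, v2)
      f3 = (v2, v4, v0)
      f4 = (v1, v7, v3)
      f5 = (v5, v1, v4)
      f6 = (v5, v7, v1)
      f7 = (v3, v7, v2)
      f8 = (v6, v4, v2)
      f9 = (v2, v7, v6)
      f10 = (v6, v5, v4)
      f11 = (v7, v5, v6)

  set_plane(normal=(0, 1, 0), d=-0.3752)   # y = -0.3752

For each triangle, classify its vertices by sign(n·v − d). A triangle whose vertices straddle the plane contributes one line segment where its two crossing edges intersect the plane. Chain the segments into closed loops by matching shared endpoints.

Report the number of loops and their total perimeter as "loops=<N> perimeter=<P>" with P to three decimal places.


loops=1 perimeter=12.600

Straddling triangles (8 of 12):
  (v1,v3,v0) [-+-] → (-1.785, -0.3752, 1.365)–(-1.785, -0.3752, -0.270263)  len=1.6353
  (v0,v3,v2) [-++] → (-1.785, -0.3752, -0.270263)–(-1.785, -0.3752, -1.365)  len=1.0947
  (v2,v4,v0) [+--] → (0.353421, -0.3752, -1.365)–(-1.785, -0.3752, -1.365)  len=2.1384
  (v1,v7,v3) [-++] → (-0.353421, -0.3752, 1.365)–(-1.785, -0.3752, 1.365)  len=1.4316
  (v5,v7,v1) [-+-] → (1.785, -0.3752, 1.365)–(-0.353421, -0.3752, 1.365)  len=2.1384
  (v6,v4,v2) [+-+] → (1.785, -0.3752, -1.365)–(0.353421, -0.3752, -1.365)  len=1.4316
  (v6,v5,v4) [+--] → (1.785, -0.3752, 0.270263)–(1.785, -0.3752, -1.365)  len=1.6353
  (v7,v5,v6) [+-+] → (1.785, -0.3752, 1.365)–(1.785, -0.3752, 0.270263)  len=1.0947

Chained into 1 loop(s):
  loop 1: 8 segments, perimeter = 12.6000
Total perimeter = 12.600


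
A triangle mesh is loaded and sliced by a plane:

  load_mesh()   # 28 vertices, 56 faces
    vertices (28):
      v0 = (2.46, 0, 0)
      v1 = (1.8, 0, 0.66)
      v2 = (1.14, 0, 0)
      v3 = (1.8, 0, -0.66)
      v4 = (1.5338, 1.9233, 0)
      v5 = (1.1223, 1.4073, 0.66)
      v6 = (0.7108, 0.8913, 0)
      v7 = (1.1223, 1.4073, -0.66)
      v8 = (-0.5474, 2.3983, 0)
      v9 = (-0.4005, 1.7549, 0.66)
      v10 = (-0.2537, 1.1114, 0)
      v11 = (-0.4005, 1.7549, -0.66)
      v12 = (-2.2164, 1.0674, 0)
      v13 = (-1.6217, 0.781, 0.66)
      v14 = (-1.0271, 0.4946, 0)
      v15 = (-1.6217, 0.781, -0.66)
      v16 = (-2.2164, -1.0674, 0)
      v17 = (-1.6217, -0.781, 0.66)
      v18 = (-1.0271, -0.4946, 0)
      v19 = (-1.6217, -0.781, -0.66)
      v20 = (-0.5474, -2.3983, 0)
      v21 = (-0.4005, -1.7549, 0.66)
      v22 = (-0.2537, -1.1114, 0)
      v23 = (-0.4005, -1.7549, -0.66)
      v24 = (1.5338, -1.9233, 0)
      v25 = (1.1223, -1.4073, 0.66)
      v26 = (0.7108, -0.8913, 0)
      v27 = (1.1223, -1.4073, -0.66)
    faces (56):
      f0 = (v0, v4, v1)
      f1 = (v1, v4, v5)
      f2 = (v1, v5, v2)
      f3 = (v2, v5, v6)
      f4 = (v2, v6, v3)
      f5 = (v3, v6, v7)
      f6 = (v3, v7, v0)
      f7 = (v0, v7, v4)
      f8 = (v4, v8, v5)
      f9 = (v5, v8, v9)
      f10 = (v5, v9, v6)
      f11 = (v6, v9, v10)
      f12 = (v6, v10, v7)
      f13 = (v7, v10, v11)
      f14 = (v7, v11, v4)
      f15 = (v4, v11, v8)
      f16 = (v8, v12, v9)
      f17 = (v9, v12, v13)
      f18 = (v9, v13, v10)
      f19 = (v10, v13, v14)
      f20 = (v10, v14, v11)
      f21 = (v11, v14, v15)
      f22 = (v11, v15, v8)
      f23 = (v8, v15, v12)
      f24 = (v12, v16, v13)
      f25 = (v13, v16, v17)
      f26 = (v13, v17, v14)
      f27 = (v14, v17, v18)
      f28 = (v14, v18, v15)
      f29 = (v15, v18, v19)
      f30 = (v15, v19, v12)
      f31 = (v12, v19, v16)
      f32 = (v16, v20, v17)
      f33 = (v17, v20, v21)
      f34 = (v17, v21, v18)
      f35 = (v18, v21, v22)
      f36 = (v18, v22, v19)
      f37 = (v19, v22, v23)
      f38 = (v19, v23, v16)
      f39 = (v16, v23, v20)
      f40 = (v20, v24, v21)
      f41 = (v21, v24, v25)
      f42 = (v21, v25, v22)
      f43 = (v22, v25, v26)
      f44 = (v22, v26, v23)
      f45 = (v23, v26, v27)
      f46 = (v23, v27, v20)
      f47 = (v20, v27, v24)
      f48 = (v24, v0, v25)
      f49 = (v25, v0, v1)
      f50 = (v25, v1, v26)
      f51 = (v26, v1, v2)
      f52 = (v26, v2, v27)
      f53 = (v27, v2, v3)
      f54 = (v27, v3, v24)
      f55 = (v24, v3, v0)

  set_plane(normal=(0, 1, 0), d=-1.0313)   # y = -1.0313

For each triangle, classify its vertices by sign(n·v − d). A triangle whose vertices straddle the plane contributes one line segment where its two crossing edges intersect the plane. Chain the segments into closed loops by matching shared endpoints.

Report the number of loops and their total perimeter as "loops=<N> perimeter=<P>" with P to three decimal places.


Straddling triangles (20 of 56):
  (v12,v16,v13) [+-+] → (-2.2164, -1.0313, 0)–(-2.20479, -1.0313, 0.0128901)  len=0.0174
  (v13,v16,v17) [+-+] → (-2.20479, -1.0313, 0.0128901)–(-2.14144, -1.0313, 0.0831913)  len=0.0946
  (v12,v19,v16) [++-] → (-2.14144, -1.0313, -0.0831913)–(-2.2164, -1.0313, 0)  len=0.1120
  (v16,v20,v17) [--+] → (-1.45544, -1.0313, 0.557856)–(-2.14144, -1.0313, 0.0831913)  len=0.8342
  (v17,v20,v21) [+--] → (-1.45544, -1.0313, 0.557856)–(-1.30784, -1.0313, 0.66)  len=0.1795
  (v17,v21,v18) [+-+] → (-1.30784, -1.0313, 0.66)–(-0.760262, -1.0313, 0.281062)  len=0.6659
  (v18,v21,v22) [+--] → (-0.760262, -1.0313, 0.281062)–(-0.354137, -1.0313, 0)  len=0.4939
  (v18,v22,v19) [+-+] → (-0.354137, -1.0313, 0)–(-0.585349, -1.0313, -0.160006)  len=0.2812
  (v19,v22,v23) [+--] → (-0.585349, -1.0313, -0.160006)–(-1.30784, -1.0313, -0.66)  len=0.8786
  (v19,v23,v16) [+--] → (-1.30784, -1.0313, -0.66)–(-2.14144, -1.0313, -0.0831913)  len=1.0137
  (v22,v25,v26) [--+] → (0.822447, -1.0313, 0.17907)–(0.0973061, -1.0313, 0)  len=0.7469
  (v22,v26,v23) [-+-] → (0.0973061, -1.0313, 0)–(0.530645, -1.0313, -0.106994)  len=0.4464
  (v23,v26,v27) [-+-] → (0.530645, -1.0313, -0.106994)–(0.822447, -1.0313, -0.17907)  len=0.3006
  (v24,v0,v25) [-+-] → (1.96336, -1.0313, 0)–(1.4797, -1.0313, 0.483662)  len=0.6840
  (v25,v0,v1) [-++] → (1.4797, -1.0313, 0.483662)–(1.30337, -1.0313, 0.66)  len=0.2494
  (v25,v1,v26) [-++] → (1.30337, -1.0313, 0.66)–(0.822447, -1.0313, 0.17907)  len=0.6801
  (v26,v2,v27) [++-] → (1.12703, -1.0313, -0.483662)–(0.822447, -1.0313, -0.17907)  len=0.4308
  (v27,v2,v3) [-++] → (1.12703, -1.0313, -0.483662)–(1.30337, -1.0313, -0.66)  len=0.2494
  (v27,v3,v24) [-+-] → (1.30337, -1.0313, -0.66)–(1.65726, -1.0313, -0.306099)  len=0.5005
  (v24,v3,v0) [-++] → (1.65726, -1.0313, -0.306099)–(1.96336, -1.0313, 0)  len=0.4329

Chained into 2 loop(s):
  loop 1: 10 segments, perimeter = 4.5710
  loop 2: 10 segments, perimeter = 4.7209
Total perimeter = 9.292

loops=2 perimeter=9.292


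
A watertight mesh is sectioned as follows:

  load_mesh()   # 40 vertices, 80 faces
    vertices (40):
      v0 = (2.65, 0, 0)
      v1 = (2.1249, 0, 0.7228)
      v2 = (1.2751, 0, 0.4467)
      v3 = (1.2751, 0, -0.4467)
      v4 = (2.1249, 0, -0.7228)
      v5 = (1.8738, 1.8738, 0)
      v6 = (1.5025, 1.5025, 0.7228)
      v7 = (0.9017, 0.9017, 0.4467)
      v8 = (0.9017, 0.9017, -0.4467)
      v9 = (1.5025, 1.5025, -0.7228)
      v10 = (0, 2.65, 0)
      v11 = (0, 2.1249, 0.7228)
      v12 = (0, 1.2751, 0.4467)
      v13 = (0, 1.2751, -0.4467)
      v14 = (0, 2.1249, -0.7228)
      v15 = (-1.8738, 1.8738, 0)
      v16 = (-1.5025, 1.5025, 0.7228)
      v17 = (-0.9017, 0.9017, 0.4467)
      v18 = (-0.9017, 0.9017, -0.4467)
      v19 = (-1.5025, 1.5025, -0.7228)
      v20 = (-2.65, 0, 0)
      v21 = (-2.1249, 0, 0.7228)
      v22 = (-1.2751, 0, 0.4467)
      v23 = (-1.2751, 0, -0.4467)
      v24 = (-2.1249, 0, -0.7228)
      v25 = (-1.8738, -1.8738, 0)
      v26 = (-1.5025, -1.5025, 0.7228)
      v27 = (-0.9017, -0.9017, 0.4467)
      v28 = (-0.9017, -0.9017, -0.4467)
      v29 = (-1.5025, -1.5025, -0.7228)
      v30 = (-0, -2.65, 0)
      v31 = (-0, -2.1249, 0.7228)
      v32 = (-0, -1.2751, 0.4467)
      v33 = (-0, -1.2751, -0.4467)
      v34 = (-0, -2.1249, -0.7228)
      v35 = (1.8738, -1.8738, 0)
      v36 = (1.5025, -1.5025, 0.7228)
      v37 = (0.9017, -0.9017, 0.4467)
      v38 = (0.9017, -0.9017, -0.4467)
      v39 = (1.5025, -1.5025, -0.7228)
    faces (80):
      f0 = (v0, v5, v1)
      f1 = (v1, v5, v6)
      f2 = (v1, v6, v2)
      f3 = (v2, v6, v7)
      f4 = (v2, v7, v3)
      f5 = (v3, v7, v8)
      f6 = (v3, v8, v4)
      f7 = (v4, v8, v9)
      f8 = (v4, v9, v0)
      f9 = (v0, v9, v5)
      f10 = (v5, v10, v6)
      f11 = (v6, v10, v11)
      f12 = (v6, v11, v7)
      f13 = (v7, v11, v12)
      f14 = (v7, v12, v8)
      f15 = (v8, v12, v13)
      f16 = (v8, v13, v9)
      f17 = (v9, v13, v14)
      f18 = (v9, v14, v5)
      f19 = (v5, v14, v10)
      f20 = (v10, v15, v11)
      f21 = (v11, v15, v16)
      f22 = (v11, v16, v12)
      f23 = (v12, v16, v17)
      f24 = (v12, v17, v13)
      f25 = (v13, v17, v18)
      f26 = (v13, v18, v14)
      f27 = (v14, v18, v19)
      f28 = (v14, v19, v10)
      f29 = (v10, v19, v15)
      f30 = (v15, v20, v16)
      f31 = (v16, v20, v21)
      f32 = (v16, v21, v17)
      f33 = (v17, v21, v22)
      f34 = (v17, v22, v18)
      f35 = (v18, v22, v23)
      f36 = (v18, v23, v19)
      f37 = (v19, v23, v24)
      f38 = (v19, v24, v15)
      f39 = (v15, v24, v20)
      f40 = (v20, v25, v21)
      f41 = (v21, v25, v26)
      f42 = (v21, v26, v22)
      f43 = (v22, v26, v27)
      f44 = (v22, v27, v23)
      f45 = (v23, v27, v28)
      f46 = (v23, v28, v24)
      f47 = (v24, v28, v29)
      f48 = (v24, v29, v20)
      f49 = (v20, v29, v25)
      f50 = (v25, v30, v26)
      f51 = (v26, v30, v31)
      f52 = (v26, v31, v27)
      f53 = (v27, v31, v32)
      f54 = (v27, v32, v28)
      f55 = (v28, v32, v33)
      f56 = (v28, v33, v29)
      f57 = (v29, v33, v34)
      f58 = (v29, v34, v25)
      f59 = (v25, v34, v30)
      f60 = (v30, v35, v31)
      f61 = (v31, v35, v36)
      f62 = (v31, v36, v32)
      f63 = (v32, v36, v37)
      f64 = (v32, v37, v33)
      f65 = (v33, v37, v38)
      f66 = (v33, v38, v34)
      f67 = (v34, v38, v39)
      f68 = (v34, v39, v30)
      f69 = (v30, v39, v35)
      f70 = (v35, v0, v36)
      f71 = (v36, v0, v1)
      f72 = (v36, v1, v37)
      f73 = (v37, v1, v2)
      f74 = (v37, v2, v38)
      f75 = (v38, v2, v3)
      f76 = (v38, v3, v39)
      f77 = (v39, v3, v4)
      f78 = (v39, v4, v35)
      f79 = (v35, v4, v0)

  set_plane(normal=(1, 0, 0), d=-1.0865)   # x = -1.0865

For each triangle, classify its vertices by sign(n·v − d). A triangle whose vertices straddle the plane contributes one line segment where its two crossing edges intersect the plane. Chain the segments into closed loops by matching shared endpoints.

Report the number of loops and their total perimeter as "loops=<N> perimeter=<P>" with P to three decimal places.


loops=2 perimeter=10.382

Straddling triangles (24 of 80):
  (v10,v15,v11) [+-+] → (-1.0865, 2.19993, 0)–(-1.0865, 1.9793, 0.303693)  len=0.3754
  (v11,v15,v16) [+--] → (-1.0865, 1.9793, 0.303693)–(-1.0865, 1.67483, 0.7228)  len=0.5180
  (v11,v16,v12) [+-+] → (-1.0865, 1.67483, 0.7228)–(-1.0865, 1.43954, 0.646356)  len=0.2474
  (v12,v16,v17) [+-+] → (-1.0865, 1.43954, 0.646356)–(-1.0865, 1.0865, 0.531626)  len=0.3712
  (v14,v18,v19) [++-] → (-1.0865, 1.0865, -0.531626)–(-1.0865, 1.67483, -0.7228)  len=0.6186
  (v14,v19,v10) [+-+] → (-1.0865, 1.67483, -0.7228)–(-1.0865, 1.82021, -0.522677)  len=0.2474
  (v10,v19,v15) [+--] → (-1.0865, 1.82021, -0.522677)–(-1.0865, 2.19993, 0)  len=0.6460
  (v16,v21,v17) [--+] → (-1.0865, 0.765472, 0.488413)–(-1.0865, 1.0865, 0.531626)  len=0.3239
  (v17,v21,v22) [+--] → (-1.0865, 0.765472, 0.488413)–(-1.0865, 0.455438, 0.4467)  len=0.3128
  (v17,v22,v18) [+-+] → (-1.0865, 0.455438, 0.4467)–(-1.0865, 0.455438, -0.00454596)  len=0.4512
  (v18,v22,v23) [+--] → (-1.0865, 0.455438, -0.00454596)–(-1.0865, 0.455438, -0.4467)  len=0.4422
  (v18,v23,v19) [+--] → (-1.0865, 0.455438, -0.4467)–(-1.0865, 1.0865, -0.531626)  len=0.6368
  (v22,v26,v27) [--+] → (-1.0865, -1.0865, 0.531626)–(-1.0865, -0.455438, 0.4467)  len=0.6368
  (v22,v27,v23) [-+-] → (-1.0865, -0.455438, 0.4467)–(-1.0865, -0.455438, 0.00454596)  len=0.4422
  (v23,v27,v28) [-++] → (-1.0865, -0.455438, 0.00454596)–(-1.0865, -0.455438, -0.4467)  len=0.4512
  (v23,v28,v24) [-+-] → (-1.0865, -0.455438, -0.4467)–(-1.0865, -0.765472, -0.488413)  len=0.3128
  (v24,v28,v29) [-+-] → (-1.0865, -0.765472, -0.488413)–(-1.0865, -1.0865, -0.531626)  len=0.3239
  (v25,v30,v26) [-+-] → (-1.0865, -2.19993, 0)–(-1.0865, -1.82021, 0.522677)  len=0.6460
  (v26,v30,v31) [-++] → (-1.0865, -1.82021, 0.522677)–(-1.0865, -1.67483, 0.7228)  len=0.2474
  (v26,v31,v27) [-++] → (-1.0865, -1.67483, 0.7228)–(-1.0865, -1.0865, 0.531626)  len=0.6186
  (v28,v33,v29) [++-] → (-1.0865, -1.43954, -0.646356)–(-1.0865, -1.0865, -0.531626)  len=0.3712
  (v29,v33,v34) [-++] → (-1.0865, -1.43954, -0.646356)–(-1.0865, -1.67483, -0.7228)  len=0.2474
  (v29,v34,v25) [-+-] → (-1.0865, -1.67483, -0.7228)–(-1.0865, -1.9793, -0.303693)  len=0.5180
  (v25,v34,v30) [-++] → (-1.0865, -1.9793, -0.303693)–(-1.0865, -2.19993, 0)  len=0.3754

Chained into 2 loop(s):
  loop 1: 12 segments, perimeter = 5.1909
  loop 2: 12 segments, perimeter = 5.1909
Total perimeter = 10.382


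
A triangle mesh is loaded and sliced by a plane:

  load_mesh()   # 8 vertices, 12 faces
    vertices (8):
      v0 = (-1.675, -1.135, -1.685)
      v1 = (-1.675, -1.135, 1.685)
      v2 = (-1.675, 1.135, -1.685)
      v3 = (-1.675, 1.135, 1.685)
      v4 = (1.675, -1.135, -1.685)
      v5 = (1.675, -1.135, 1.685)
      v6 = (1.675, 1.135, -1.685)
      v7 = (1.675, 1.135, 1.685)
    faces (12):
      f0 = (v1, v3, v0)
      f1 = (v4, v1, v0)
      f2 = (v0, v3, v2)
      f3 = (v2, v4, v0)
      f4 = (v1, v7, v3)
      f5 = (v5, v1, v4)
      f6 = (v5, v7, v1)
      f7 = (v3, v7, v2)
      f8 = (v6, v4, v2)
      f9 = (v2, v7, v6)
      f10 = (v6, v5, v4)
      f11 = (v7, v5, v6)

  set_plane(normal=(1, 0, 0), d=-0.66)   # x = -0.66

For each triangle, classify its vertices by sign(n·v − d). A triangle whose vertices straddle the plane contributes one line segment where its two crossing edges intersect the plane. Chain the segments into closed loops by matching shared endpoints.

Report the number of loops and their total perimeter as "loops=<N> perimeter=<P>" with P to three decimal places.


Straddling triangles (8 of 12):
  (v4,v1,v0) [+--] → (-0.66, -1.135, 0.66394)–(-0.66, -1.135, -1.685)  len=2.3489
  (v2,v4,v0) [-+-] → (-0.66, 0.447224, -1.685)–(-0.66, -1.135, -1.685)  len=1.5822
  (v1,v7,v3) [-+-] → (-0.66, -0.447224, 1.685)–(-0.66, 1.135, 1.685)  len=1.5822
  (v5,v1,v4) [+-+] → (-0.66, -1.135, 1.685)–(-0.66, -1.135, 0.66394)  len=1.0211
  (v5,v7,v1) [++-] → (-0.66, -0.447224, 1.685)–(-0.66, -1.135, 1.685)  len=0.6878
  (v3,v7,v2) [-+-] → (-0.66, 1.135, 1.685)–(-0.66, 1.135, -0.66394)  len=2.3489
  (v6,v4,v2) [++-] → (-0.66, 0.447224, -1.685)–(-0.66, 1.135, -1.685)  len=0.6878
  (v2,v7,v6) [-++] → (-0.66, 1.135, -0.66394)–(-0.66, 1.135, -1.685)  len=1.0211

Chained into 1 loop(s):
  loop 1: 8 segments, perimeter = 11.2800
Total perimeter = 11.280

loops=1 perimeter=11.280


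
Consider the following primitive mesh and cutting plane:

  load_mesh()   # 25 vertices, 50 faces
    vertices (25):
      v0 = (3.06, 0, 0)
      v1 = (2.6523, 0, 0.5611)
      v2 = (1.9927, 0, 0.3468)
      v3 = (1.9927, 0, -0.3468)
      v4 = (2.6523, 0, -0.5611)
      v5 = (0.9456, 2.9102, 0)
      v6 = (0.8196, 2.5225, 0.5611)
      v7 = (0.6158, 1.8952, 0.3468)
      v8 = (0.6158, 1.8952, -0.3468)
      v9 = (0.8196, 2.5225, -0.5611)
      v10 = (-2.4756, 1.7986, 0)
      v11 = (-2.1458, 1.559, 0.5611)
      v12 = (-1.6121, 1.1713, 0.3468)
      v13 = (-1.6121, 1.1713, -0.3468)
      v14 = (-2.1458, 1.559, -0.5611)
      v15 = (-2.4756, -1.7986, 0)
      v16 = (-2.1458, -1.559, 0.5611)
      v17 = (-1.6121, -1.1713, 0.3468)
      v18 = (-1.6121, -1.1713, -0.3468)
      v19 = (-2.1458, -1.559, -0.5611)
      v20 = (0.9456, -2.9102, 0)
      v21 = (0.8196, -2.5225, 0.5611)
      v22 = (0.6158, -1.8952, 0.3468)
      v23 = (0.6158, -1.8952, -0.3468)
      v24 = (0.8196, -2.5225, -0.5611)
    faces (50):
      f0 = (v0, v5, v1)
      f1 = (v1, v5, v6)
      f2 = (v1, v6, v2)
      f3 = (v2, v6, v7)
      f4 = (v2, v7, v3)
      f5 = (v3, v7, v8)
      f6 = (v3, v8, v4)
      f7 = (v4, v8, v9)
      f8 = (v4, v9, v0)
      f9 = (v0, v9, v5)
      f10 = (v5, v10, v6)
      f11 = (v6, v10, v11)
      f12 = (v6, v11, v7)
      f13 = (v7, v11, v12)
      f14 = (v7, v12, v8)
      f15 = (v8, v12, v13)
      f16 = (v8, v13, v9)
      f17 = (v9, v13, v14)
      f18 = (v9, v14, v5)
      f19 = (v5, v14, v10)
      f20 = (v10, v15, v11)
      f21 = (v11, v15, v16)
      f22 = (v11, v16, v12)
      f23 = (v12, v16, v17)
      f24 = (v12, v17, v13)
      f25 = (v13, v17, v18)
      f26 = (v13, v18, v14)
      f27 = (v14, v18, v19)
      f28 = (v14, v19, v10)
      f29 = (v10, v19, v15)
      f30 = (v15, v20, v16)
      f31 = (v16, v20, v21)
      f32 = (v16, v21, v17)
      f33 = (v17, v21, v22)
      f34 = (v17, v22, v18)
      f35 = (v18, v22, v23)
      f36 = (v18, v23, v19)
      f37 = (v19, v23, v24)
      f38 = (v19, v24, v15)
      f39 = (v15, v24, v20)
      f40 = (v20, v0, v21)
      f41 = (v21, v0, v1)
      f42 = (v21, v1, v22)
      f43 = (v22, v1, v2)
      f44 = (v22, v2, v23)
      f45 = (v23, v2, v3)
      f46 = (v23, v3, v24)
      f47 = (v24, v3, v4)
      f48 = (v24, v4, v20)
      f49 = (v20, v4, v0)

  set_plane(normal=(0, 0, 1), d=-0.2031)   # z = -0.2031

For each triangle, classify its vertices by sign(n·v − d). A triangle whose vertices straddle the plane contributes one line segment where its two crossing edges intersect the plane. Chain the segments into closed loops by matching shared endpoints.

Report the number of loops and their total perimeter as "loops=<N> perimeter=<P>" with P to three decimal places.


Straddling triangles (20 of 50):
  (v2,v7,v3) [++-] → (1.70743, 0.392647, -0.2031)–(1.9927, 0, -0.2031)  len=0.4853
  (v3,v7,v8) [-+-] → (1.70743, 0.392647, -0.2031)–(0.6158, 1.8952, -0.2031)  len=1.8572
  (v4,v9,v0) [--+] → (2.24905, 0.913063, -0.2031)–(2.91243, 0, -0.2031)  len=1.1286
  (v0,v9,v5) [+-+] → (2.24905, 0.913063, -0.2031)–(0.899992, 2.76987, -0.2031)  len=2.2951
  (v7,v12,v8) [++-] → (0.154224, 1.74522, -0.2031)–(0.6158, 1.8952, -0.2031)  len=0.4853
  (v8,v12,v13) [-+-] → (0.154224, 1.74522, -0.2031)–(-1.6121, 1.1713, -0.2031)  len=1.8572
  (v9,v14,v5) [--+] → (-0.173387, 2.42111, -0.2031)–(0.899992, 2.76987, -0.2031)  len=1.1286
  (v5,v14,v10) [+-+] → (-0.173387, 2.42111, -0.2031)–(-2.35622, 1.71187, -0.2031)  len=2.2952
  (v12,v17,v13) [++-] → (-1.6121, 0.68596, -0.2031)–(-1.6121, 1.1713, -0.2031)  len=0.4853
  (v13,v17,v18) [-+-] → (-1.6121, 0.68596, -0.2031)–(-1.6121, -1.1713, -0.2031)  len=1.8573
  (v14,v19,v10) [--+] → (-2.35622, 0.583258, -0.2031)–(-2.35622, 1.71187, -0.2031)  len=1.1286
  (v10,v19,v15) [+-+] → (-2.35622, 0.583258, -0.2031)–(-2.35622, -1.71187, -0.2031)  len=2.2951
  (v17,v22,v18) [++-] → (-1.15052, -1.32128, -0.2031)–(-1.6121, -1.1713, -0.2031)  len=0.4853
  (v18,v22,v23) [-+-] → (-1.15052, -1.32128, -0.2031)–(0.6158, -1.8952, -0.2031)  len=1.8572
  (v19,v24,v15) [--+] → (-1.28284, -2.06063, -0.2031)–(-2.35622, -1.71187, -0.2031)  len=1.1286
  (v15,v24,v20) [+-+] → (-1.28284, -2.06063, -0.2031)–(0.899992, -2.76987, -0.2031)  len=2.2952
  (v22,v2,v23) [++-] → (0.901066, -1.50255, -0.2031)–(0.6158, -1.8952, -0.2031)  len=0.4853
  (v23,v2,v3) [-+-] → (0.901066, -1.50255, -0.2031)–(1.9927, 0, -0.2031)  len=1.8572
  (v24,v4,v20) [--+] → (1.56337, -1.8568, -0.2031)–(0.899992, -2.76987, -0.2031)  len=1.1286
  (v20,v4,v0) [+-+] → (1.56337, -1.8568, -0.2031)–(2.91243, 0, -0.2031)  len=2.2951

Chained into 2 loop(s):
  loop 1: 10 segments, perimeter = 11.7129
  loop 2: 10 segments, perimeter = 17.1188
Total perimeter = 28.832

loops=2 perimeter=28.832


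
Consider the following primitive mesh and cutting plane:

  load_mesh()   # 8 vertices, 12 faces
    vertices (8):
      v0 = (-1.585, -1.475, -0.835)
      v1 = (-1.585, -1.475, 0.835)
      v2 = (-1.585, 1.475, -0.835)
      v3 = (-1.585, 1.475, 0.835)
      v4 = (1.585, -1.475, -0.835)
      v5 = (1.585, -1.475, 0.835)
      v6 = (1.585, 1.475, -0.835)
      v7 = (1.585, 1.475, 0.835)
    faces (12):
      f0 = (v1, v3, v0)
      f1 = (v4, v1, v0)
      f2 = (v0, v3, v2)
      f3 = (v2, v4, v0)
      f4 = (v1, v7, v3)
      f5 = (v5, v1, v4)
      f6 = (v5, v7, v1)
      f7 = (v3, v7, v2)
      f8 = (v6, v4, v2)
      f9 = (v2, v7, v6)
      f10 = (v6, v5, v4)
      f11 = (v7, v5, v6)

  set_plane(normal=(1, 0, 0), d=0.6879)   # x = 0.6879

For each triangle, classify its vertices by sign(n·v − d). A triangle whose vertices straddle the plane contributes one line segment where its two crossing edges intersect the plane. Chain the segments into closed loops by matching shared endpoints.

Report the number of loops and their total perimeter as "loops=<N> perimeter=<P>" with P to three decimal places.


loops=1 perimeter=9.240

Straddling triangles (8 of 12):
  (v4,v1,v0) [+--] → (0.6879, -1.475, -0.362395)–(0.6879, -1.475, -0.835)  len=0.4726
  (v2,v4,v0) [-+-] → (0.6879, -0.640159, -0.835)–(0.6879, -1.475, -0.835)  len=0.8348
  (v1,v7,v3) [-+-] → (0.6879, 0.640159, 0.835)–(0.6879, 1.475, 0.835)  len=0.8348
  (v5,v1,v4) [+-+] → (0.6879, -1.475, 0.835)–(0.6879, -1.475, -0.362395)  len=1.1974
  (v5,v7,v1) [++-] → (0.6879, 0.640159, 0.835)–(0.6879, -1.475, 0.835)  len=2.1152
  (v3,v7,v2) [-+-] → (0.6879, 1.475, 0.835)–(0.6879, 1.475, 0.362395)  len=0.4726
  (v6,v4,v2) [++-] → (0.6879, -0.640159, -0.835)–(0.6879, 1.475, -0.835)  len=2.1152
  (v2,v7,v6) [-++] → (0.6879, 1.475, 0.362395)–(0.6879, 1.475, -0.835)  len=1.1974

Chained into 1 loop(s):
  loop 1: 8 segments, perimeter = 9.2400
Total perimeter = 9.240


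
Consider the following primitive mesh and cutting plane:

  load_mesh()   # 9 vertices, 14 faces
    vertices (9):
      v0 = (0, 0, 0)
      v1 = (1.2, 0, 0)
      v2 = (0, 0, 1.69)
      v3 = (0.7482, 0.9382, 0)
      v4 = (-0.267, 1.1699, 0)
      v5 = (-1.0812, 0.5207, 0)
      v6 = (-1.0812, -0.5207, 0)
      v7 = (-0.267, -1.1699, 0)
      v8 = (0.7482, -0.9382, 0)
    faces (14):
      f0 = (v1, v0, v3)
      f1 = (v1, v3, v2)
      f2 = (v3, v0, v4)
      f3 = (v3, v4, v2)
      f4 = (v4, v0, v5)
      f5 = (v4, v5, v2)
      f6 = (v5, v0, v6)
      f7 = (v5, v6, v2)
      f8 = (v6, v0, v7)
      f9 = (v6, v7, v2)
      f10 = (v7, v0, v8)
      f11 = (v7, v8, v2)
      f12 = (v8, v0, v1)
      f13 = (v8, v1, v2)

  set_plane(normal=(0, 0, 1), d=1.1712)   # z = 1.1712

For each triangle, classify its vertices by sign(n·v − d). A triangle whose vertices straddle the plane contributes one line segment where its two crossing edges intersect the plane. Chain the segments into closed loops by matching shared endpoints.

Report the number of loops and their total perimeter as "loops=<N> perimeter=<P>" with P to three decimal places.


Straddling triangles (7 of 14):
  (v1,v3,v2) [--+] → (0.229684, 0.288011, 1.1712)–(0.368379, 0, 1.1712)  len=0.3197
  (v3,v4,v2) [--+] → (-0.0819643, 0.359139, 1.1712)–(0.229684, 0.288011, 1.1712)  len=0.3197
  (v4,v5,v2) [--+] → (-0.331909, 0.159846, 1.1712)–(-0.0819643, 0.359139, 1.1712)  len=0.3197
  (v5,v6,v2) [--+] → (-0.331909, -0.159846, 1.1712)–(-0.331909, 0.159846, 1.1712)  len=0.3197
  (v6,v7,v2) [--+] → (-0.0819643, -0.359139, 1.1712)–(-0.331909, -0.159846, 1.1712)  len=0.3197
  (v7,v8,v2) [--+] → (0.229684, -0.288011, 1.1712)–(-0.0819643, -0.359139, 1.1712)  len=0.3197
  (v8,v1,v2) [--+] → (0.368379, 0, 1.1712)–(0.229684, -0.288011, 1.1712)  len=0.3197

Chained into 1 loop(s):
  loop 1: 7 segments, perimeter = 2.2377
Total perimeter = 2.238

loops=1 perimeter=2.238


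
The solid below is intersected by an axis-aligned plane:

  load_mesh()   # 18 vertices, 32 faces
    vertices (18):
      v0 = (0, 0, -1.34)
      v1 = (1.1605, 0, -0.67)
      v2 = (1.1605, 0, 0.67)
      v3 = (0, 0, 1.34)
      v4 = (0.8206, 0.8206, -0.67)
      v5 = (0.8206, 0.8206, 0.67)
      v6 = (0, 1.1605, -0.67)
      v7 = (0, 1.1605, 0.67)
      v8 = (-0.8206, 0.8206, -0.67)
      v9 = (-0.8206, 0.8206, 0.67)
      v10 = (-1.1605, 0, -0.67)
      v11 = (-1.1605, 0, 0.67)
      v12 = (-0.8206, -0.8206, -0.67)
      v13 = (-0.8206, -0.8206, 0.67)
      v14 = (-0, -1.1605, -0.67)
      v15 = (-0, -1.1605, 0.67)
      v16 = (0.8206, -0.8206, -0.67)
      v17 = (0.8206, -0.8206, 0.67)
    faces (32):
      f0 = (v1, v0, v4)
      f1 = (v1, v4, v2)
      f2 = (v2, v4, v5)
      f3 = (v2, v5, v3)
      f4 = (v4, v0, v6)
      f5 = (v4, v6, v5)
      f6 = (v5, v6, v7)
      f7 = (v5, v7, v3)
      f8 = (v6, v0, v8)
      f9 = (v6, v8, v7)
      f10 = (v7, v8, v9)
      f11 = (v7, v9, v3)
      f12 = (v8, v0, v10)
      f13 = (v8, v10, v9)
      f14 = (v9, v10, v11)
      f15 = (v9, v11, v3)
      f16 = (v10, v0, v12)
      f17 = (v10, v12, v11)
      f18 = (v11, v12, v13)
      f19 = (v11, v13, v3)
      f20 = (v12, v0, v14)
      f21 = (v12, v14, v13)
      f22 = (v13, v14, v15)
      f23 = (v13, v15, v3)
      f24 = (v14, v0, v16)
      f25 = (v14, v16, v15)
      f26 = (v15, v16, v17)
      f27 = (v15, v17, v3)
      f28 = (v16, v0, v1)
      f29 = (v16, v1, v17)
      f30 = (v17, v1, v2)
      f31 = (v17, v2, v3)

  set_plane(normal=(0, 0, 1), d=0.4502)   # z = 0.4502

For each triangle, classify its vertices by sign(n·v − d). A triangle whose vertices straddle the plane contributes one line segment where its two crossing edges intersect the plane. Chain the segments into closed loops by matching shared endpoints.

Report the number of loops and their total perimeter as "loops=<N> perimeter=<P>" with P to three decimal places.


loops=1 perimeter=7.106

Straddling triangles (16 of 32):
  (v1,v4,v2) [--+] → (1.10475, 0.134603, 0.4502)–(1.1605, 0, 0.4502)  len=0.1457
  (v2,v4,v5) [+-+] → (1.10475, 0.134603, 0.4502)–(0.8206, 0.8206, 0.4502)  len=0.7425
  (v4,v6,v5) [--+] → (0.685997, 0.876354, 0.4502)–(0.8206, 0.8206, 0.4502)  len=0.1457
  (v5,v6,v7) [+-+] → (0.685997, 0.876354, 0.4502)–(0, 1.1605, 0.4502)  len=0.7425
  (v6,v8,v7) [--+] → (-0.134603, 1.10475, 0.4502)–(0, 1.1605, 0.4502)  len=0.1457
  (v7,v8,v9) [+-+] → (-0.134603, 1.10475, 0.4502)–(-0.8206, 0.8206, 0.4502)  len=0.7425
  (v8,v10,v9) [--+] → (-0.876354, 0.685997, 0.4502)–(-0.8206, 0.8206, 0.4502)  len=0.1457
  (v9,v10,v11) [+-+] → (-0.876354, 0.685997, 0.4502)–(-1.1605, 0, 0.4502)  len=0.7425
  (v10,v12,v11) [--+] → (-1.10475, -0.134603, 0.4502)–(-1.1605, 0, 0.4502)  len=0.1457
  (v11,v12,v13) [+-+] → (-1.10475, -0.134603, 0.4502)–(-0.8206, -0.8206, 0.4502)  len=0.7425
  (v12,v14,v13) [--+] → (-0.685997, -0.876354, 0.4502)–(-0.8206, -0.8206, 0.4502)  len=0.1457
  (v13,v14,v15) [+-+] → (-0.685997, -0.876354, 0.4502)–(0, -1.1605, 0.4502)  len=0.7425
  (v14,v16,v15) [--+] → (0.134603, -1.10475, 0.4502)–(0, -1.1605, 0.4502)  len=0.1457
  (v15,v16,v17) [+-+] → (0.134603, -1.10475, 0.4502)–(0.8206, -0.8206, 0.4502)  len=0.7425
  (v16,v1,v17) [--+] → (0.876354, -0.685997, 0.4502)–(0.8206, -0.8206, 0.4502)  len=0.1457
  (v17,v1,v2) [+-+] → (0.876354, -0.685997, 0.4502)–(1.1605, 0, 0.4502)  len=0.7425

Chained into 1 loop(s):
  loop 1: 16 segments, perimeter = 7.1057
Total perimeter = 7.106


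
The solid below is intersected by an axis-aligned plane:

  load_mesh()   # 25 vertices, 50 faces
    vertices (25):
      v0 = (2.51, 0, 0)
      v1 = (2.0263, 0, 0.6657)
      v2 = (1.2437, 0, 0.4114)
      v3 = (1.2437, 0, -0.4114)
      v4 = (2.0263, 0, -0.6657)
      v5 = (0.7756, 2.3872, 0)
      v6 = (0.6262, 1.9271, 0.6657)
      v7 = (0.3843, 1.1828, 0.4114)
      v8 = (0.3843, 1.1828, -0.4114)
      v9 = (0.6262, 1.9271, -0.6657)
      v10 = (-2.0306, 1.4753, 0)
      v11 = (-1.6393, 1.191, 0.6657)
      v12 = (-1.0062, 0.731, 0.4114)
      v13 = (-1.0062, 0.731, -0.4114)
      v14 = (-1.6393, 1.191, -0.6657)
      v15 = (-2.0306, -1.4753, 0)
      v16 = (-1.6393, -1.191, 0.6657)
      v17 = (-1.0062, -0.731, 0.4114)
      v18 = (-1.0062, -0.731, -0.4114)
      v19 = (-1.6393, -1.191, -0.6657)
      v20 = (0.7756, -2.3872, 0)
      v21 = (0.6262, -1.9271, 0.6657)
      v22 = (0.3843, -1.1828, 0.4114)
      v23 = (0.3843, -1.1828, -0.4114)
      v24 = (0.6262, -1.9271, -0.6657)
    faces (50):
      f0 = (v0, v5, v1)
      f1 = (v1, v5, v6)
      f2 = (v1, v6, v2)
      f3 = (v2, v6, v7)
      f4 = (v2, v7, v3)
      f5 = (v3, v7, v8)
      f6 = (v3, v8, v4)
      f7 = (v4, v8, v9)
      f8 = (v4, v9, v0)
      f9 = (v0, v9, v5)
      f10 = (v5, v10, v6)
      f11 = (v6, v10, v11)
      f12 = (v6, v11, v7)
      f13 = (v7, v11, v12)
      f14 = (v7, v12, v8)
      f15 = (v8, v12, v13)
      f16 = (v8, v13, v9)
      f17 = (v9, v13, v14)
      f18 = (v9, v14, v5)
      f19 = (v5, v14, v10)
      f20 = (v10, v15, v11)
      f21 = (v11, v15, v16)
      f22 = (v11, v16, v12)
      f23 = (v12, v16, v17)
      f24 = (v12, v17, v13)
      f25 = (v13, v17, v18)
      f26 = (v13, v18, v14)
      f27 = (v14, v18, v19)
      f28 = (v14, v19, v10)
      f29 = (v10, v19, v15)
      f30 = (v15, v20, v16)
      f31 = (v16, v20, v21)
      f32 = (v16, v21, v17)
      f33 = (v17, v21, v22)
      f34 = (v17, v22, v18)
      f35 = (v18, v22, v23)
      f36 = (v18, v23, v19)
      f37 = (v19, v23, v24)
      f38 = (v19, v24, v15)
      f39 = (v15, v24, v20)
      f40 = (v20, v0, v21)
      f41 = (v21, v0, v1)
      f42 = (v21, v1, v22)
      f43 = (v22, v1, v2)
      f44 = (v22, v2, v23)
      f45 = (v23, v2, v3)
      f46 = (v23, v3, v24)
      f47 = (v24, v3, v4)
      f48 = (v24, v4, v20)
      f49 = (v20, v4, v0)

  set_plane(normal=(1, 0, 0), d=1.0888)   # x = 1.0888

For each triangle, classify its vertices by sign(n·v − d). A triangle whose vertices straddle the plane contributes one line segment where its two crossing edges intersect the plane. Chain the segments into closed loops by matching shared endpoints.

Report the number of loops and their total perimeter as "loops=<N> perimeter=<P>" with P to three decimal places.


Straddling triangles (20 of 50):
  (v0,v5,v1) [+-+] → (1.0888, 1.95612, 0)–(1.0888, 1.7894, 0.166704)  len=0.2358
  (v1,v5,v6) [+--] → (1.0888, 1.7894, 0.166704)–(1.0888, 1.29038, 0.6657)  len=0.7057
  (v1,v6,v2) [+-+] → (1.0888, 1.29038, 0.6657)–(1.0888, 0.483413, 0.475191)  len=0.8291
  (v2,v6,v7) [+--] → (1.0888, 0.483413, 0.475191)–(1.0888, 0.21319, 0.4114)  len=0.2777
  (v2,v7,v3) [+-+] → (1.0888, 0.21319, 0.4114)–(1.0888, 0.21319, -0.263097)  len=0.6745
  (v3,v7,v8) [+--] → (1.0888, 0.21319, -0.263097)–(1.0888, 0.21319, -0.4114)  len=0.1483
  (v3,v8,v4) [+-+] → (1.0888, 0.21319, -0.4114)–(1.0888, 0.67532, -0.520507)  len=0.4748
  (v4,v8,v9) [+--] → (1.0888, 0.67532, -0.520507)–(1.0888, 1.29038, -0.6657)  len=0.6320
  (v4,v9,v0) [+-+] → (1.0888, 1.29038, -0.6657)–(1.0888, 1.45387, -0.502226)  len=0.2312
  (v0,v9,v5) [+--] → (1.0888, 1.45387, -0.502226)–(1.0888, 1.95612, 0)  len=0.7103
  (v20,v0,v21) [-+-] → (1.0888, -1.95612, 0)–(1.0888, -1.45387, 0.502226)  len=0.7103
  (v21,v0,v1) [-++] → (1.0888, -1.45387, 0.502226)–(1.0888, -1.29038, 0.6657)  len=0.2312
  (v21,v1,v22) [-+-] → (1.0888, -1.29038, 0.6657)–(1.0888, -0.67532, 0.520507)  len=0.6320
  (v22,v1,v2) [-++] → (1.0888, -0.67532, 0.520507)–(1.0888, -0.21319, 0.4114)  len=0.4748
  (v22,v2,v23) [-+-] → (1.0888, -0.21319, 0.4114)–(1.0888, -0.21319, 0.263097)  len=0.1483
  (v23,v2,v3) [-++] → (1.0888, -0.21319, 0.263097)–(1.0888, -0.21319, -0.4114)  len=0.6745
  (v23,v3,v24) [-+-] → (1.0888, -0.21319, -0.4114)–(1.0888, -0.483413, -0.475191)  len=0.2777
  (v24,v3,v4) [-++] → (1.0888, -0.483413, -0.475191)–(1.0888, -1.29038, -0.6657)  len=0.8291
  (v24,v4,v20) [-+-] → (1.0888, -1.29038, -0.6657)–(1.0888, -1.7894, -0.166704)  len=0.7057
  (v20,v4,v0) [-++] → (1.0888, -1.7894, -0.166704)–(1.0888, -1.95612, 0)  len=0.2358

Chained into 2 loop(s):
  loop 1: 10 segments, perimeter = 4.9193
  loop 2: 10 segments, perimeter = 4.9193
Total perimeter = 9.839

loops=2 perimeter=9.839


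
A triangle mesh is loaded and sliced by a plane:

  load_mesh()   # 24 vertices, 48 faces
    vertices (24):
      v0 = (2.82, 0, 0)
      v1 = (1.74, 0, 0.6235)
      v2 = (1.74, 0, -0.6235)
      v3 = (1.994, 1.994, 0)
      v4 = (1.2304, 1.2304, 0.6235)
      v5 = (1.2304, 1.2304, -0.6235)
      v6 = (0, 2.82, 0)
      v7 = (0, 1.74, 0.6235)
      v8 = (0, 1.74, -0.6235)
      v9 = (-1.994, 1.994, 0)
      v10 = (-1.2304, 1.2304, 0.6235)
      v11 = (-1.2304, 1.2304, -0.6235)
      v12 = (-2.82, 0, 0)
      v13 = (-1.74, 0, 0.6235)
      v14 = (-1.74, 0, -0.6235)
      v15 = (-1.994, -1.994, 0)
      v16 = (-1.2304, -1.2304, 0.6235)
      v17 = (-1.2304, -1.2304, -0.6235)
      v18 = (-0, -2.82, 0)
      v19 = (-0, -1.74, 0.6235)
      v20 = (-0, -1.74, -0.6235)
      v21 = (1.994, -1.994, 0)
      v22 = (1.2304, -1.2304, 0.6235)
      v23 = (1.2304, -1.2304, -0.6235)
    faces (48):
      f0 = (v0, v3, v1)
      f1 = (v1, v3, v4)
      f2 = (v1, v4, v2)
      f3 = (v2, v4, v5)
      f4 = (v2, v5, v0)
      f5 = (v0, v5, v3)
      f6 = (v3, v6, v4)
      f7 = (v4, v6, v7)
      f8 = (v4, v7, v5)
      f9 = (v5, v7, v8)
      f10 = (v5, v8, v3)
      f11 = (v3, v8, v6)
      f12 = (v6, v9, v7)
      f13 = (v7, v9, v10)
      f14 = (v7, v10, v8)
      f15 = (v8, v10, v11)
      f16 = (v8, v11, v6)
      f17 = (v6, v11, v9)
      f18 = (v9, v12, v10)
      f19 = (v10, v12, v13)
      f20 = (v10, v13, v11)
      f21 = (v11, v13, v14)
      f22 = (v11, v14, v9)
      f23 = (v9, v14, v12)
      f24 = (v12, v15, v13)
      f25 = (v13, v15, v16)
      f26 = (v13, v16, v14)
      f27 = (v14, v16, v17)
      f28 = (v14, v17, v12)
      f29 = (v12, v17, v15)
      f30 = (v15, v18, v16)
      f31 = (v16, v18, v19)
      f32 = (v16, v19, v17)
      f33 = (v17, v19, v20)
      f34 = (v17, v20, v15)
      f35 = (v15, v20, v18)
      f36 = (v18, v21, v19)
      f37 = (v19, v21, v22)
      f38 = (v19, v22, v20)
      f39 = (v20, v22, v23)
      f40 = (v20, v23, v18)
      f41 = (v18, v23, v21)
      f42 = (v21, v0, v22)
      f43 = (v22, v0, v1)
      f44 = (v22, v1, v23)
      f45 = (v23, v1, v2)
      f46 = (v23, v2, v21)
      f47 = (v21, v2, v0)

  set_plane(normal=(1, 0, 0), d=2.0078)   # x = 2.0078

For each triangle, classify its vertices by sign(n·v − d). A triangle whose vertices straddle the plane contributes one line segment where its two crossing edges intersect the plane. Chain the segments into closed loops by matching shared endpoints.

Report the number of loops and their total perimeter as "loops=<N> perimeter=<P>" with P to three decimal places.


Straddling triangles (6 of 48):
  (v0,v3,v1) [+--] → (2.0078, 1.96069, 0)–(2.0078, 0, 0.468895)  len=2.0160
  (v2,v5,v0) [--+] → (2.0078, 0.628668, -0.318575)–(2.0078, 0, -0.468895)  len=0.6464
  (v0,v5,v3) [+--] → (2.0078, 0.628668, -0.318575)–(2.0078, 1.96069, 0)  len=1.3696
  (v21,v0,v22) [-+-] → (2.0078, -1.96069, 0)–(2.0078, -0.628668, 0.318575)  len=1.3696
  (v22,v0,v1) [-+-] → (2.0078, -0.628668, 0.318575)–(2.0078, 0, 0.468895)  len=0.6464
  (v21,v2,v0) [--+] → (2.0078, 0, -0.468895)–(2.0078, -1.96069, 0)  len=2.0160

Chained into 1 loop(s):
  loop 1: 6 segments, perimeter = 8.0639
Total perimeter = 8.064

loops=1 perimeter=8.064
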